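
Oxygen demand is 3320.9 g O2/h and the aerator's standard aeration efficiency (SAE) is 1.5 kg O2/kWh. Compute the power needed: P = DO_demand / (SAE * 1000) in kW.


SAE in g O2/kWh = 1.5 * 1000 = 1500 g/kWh
P = DO_demand / SAE_g = 3320.9 / 1500 = 2.21393 kW

2.21393 kW


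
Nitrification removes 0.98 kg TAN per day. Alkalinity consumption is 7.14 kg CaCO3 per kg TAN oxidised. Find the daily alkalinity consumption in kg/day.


Alkalinity factor: 7.14 kg CaCO3 consumed per kg TAN nitrified
alk = 0.98 kg TAN * 7.14 = 6.9972 kg CaCO3/day

6.9972 kg CaCO3/day


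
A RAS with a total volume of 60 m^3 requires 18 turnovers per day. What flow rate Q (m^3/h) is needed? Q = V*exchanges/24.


Daily recirculation volume = 60 m^3 * 18 = 1080 m^3/day
Flow rate Q = daily volume / 24 h = 1080 / 24 = 45 m^3/h

45 m^3/h


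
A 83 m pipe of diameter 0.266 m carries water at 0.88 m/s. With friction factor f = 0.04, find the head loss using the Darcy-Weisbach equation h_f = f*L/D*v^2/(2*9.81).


v^2 = 0.88^2 = 0.7744 m^2/s^2
L/D = 83/0.266 = 312.03008
h_f = f*(L/D)*v^2/(2g) = 0.04 * 312.03008 * 0.7744 / 19.62 = 0.492632 m

0.492632 m


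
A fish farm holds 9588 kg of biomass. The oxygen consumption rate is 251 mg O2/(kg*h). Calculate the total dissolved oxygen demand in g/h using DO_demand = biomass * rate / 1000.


Total O2 consumption (mg/h) = 9588 kg * 251 mg/(kg*h) = 2406588 mg/h
Convert to g/h: 2406588 / 1000 = 2406.588 g/h

2406.588 g/h


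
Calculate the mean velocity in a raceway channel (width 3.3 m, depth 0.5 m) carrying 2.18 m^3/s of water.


Cross-sectional area = W * d = 3.3 * 0.5 = 1.65 m^2
Velocity = Q / A = 2.18 / 1.65 = 1.32121 m/s

1.32121 m/s


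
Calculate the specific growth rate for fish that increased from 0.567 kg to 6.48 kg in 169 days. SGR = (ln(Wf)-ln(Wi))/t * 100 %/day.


ln(W_f) = ln(6.48) = 1.8687205
ln(W_i) = ln(0.567) = -0.56739598
ln(W_f) - ln(W_i) = 1.8687205 - -0.56739598 = 2.4361165
SGR = 2.4361165 / 169 * 100 = 1.44149 %/day

1.44149 %/day


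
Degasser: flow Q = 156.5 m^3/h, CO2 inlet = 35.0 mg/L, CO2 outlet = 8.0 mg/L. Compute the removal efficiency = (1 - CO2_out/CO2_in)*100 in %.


CO2_out / CO2_in = 8.0 / 35.0 = 0.22857143
Fraction remaining = 0.22857143
efficiency = (1 - 0.22857143) * 100 = 77.1429 %

77.1429 %


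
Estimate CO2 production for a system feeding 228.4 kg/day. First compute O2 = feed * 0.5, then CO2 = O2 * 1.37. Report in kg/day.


O2 = 228.4 * 0.5 = 114.2
CO2 = 114.2 * 1.37 = 156.454

156.454 kg/day


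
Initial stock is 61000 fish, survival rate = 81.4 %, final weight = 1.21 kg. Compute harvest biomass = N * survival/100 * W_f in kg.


Survivors = 61000 * 81.4/100 = 49654 fish
Harvest biomass = survivors * W_f = 49654 * 1.21 = 60081.34 kg

60081.34 kg


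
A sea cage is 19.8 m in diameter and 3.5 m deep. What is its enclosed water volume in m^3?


r = d/2 = 19.8/2 = 9.9 m
Base area = pi*r^2 = pi*9.9^2 = 307.9075 m^2
Volume = 307.9075 * 3.5 = 1077.68 m^3

1077.68 m^3


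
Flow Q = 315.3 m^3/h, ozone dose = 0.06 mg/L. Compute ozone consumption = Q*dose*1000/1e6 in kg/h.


O3 demand (mg/h) = Q * dose * 1000 = 315.3 * 0.06 * 1000 = 18918 mg/h
Convert mg to kg: 18918 / 1e6 = 0.018918 kg/h

0.018918 kg/h


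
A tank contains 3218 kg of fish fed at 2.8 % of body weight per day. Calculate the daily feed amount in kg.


Feeding rate fraction = 2.8% / 100 = 0.028
Daily feed = 3218 kg * 0.028 = 90.104 kg/day

90.104 kg/day


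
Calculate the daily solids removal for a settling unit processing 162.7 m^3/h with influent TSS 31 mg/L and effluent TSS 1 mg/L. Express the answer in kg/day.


Concentration drop: TSS_in - TSS_out = 31 - 1 = 30 mg/L
Hourly solids removed = Q * dTSS = 162.7 m^3/h * 30 mg/L = 4881 g/h  (m^3/h * mg/L = g/h)
Daily solids removed = 4881 * 24 = 117144 g/day
Convert g to kg: 117144 / 1000 = 117.144 kg/day

117.144 kg/day


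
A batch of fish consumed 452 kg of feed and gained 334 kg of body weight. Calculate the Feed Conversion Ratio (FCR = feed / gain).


FCR = feed consumed / weight gained
FCR = 452 kg / 334 kg = 1.35329

1.35329


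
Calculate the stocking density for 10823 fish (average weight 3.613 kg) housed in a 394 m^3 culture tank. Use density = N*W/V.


Total biomass = 10823 fish * 3.613 kg = 39103.499 kg
Density = total biomass / volume = 39103.499 / 394 = 99.2475 kg/m^3

99.2475 kg/m^3


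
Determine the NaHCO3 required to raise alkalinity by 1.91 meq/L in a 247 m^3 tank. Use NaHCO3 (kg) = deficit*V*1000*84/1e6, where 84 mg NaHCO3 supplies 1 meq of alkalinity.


Tank volume in L = 247 m^3 * 1000 = 247000 L
Total meq required = 1.91 meq/L * 247000 L = 471770 meq
NaHCO3 mass = 471770 meq * 84 mg/meq / 1e6 = 39.6287 kg

39.6287 kg


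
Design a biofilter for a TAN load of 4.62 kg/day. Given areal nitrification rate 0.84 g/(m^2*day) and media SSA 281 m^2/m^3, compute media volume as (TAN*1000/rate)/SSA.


A = 4.62*1000 / 0.84 = 5500 m^2
V = 5500 / 281 = 19.573

19.573 m^3


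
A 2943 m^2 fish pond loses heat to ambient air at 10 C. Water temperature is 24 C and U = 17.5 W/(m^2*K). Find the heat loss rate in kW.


Temperature difference dT = 24 - 10 = 14 K
Heat loss (W) = U * A * dT = 17.5 * 2943 * 14 = 721035 W
Convert to kW: 721035 / 1000 = 721.035 kW

721.035 kW


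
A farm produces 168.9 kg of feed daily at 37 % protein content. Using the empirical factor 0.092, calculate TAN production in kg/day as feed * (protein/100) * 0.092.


Protein in feed = 168.9 * 37/100 = 62.493 kg/day
TAN = protein * 0.092 = 62.493 * 0.092 = 5.749356 kg/day

5.749356 kg/day


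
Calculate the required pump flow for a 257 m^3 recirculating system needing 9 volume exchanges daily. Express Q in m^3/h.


Daily recirculation volume = 257 m^3 * 9 = 2313 m^3/day
Flow rate Q = daily volume / 24 h = 2313 / 24 = 96.375 m^3/h

96.375 m^3/h


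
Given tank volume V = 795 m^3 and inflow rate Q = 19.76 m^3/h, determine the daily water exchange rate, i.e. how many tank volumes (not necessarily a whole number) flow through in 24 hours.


Daily flow volume = 19.76 m^3/h * 24 h = 474.24 m^3/day
Exchanges = daily flow / tank volume = 474.24 / 795 = 0.596528 exchanges/day

0.596528 exchanges/day


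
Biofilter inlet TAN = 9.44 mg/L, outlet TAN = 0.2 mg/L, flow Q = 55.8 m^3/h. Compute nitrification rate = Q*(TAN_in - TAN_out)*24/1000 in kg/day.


Concentration drop: TAN_in - TAN_out = 9.44 - 0.2 = 9.24 mg/L
Hourly TAN removed = Q * dTAN = 55.8 m^3/h * 9.24 mg/L = 515.592 g/h  (m^3/h * mg/L = g/h)
Daily TAN removed = 515.592 * 24 = 12374.208 g/day
Convert to kg/day: 12374.208 / 1000 = 12.374208 kg/day

12.374208 kg/day


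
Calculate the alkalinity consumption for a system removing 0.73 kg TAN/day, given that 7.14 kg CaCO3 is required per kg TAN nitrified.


Alkalinity factor: 7.14 kg CaCO3 consumed per kg TAN nitrified
alk = 0.73 kg TAN * 7.14 = 5.2122 kg CaCO3/day

5.2122 kg CaCO3/day


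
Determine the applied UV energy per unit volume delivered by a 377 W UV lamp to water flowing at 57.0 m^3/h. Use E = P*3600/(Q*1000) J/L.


Energy delivered per hour = 377 W * 3600 s = 1357200 J/h
Volume treated per hour = 57.0 m^3/h * 1000 = 57000 L/h
dose = 1357200 / 57000 = 23.8105 J/L

23.8105 J/L


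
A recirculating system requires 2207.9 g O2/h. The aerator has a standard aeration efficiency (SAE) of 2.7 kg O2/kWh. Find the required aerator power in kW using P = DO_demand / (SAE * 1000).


SAE in g O2/kWh = 2.7 * 1000 = 2700 g/kWh
P = DO_demand / SAE_g = 2207.9 / 2700 = 0.817741 kW

0.817741 kW


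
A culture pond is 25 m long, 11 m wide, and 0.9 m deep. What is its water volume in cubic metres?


Base area = L * W = 25 * 11 = 275 m^2
Volume = area * depth = 275 * 0.9 = 247.5 m^3

247.5 m^3


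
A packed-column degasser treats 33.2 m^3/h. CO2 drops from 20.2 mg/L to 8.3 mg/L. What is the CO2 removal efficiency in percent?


CO2_out / CO2_in = 8.3 / 20.2 = 0.41089109
Fraction remaining = 0.41089109
efficiency = (1 - 0.41089109) * 100 = 58.9109 %

58.9109 %


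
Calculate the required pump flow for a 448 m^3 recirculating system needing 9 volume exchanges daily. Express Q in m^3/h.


Daily recirculation volume = 448 m^3 * 9 = 4032 m^3/day
Flow rate Q = daily volume / 24 h = 4032 / 24 = 168 m^3/h

168 m^3/h


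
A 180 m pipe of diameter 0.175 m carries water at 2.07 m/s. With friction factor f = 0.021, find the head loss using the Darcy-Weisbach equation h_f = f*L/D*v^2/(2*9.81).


v^2 = 2.07^2 = 4.2849 m^2/s^2
L/D = 180/0.175 = 1028.5714
h_f = f*(L/D)*v^2/(2g) = 0.021 * 1028.5714 * 4.2849 / 19.62 = 4.71732 m

4.71732 m


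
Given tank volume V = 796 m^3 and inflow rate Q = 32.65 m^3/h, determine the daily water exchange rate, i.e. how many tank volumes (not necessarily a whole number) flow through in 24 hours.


Daily flow volume = 32.65 m^3/h * 24 h = 783.6 m^3/day
Exchanges = daily flow / tank volume = 783.6 / 796 = 0.984422 exchanges/day

0.984422 exchanges/day


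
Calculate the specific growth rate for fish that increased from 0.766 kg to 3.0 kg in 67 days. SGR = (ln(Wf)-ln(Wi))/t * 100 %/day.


ln(W_f) = ln(3.0) = 1.0986123
ln(W_i) = ln(0.766) = -0.26657311
ln(W_f) - ln(W_i) = 1.0986123 - -0.26657311 = 1.3651854
SGR = 1.3651854 / 67 * 100 = 2.03759 %/day

2.03759 %/day


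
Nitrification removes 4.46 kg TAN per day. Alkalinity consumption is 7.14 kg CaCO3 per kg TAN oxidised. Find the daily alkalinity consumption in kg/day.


Alkalinity factor: 7.14 kg CaCO3 consumed per kg TAN nitrified
alk = 4.46 kg TAN * 7.14 = 31.8444 kg CaCO3/day

31.8444 kg CaCO3/day


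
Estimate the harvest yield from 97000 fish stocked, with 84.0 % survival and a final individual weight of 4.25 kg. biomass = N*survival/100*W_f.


Survivors = 97000 * 84.0/100 = 81480 fish
Harvest biomass = survivors * W_f = 81480 * 4.25 = 346290 kg

346290 kg


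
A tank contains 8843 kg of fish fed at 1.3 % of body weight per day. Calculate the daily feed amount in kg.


Feeding rate fraction = 1.3% / 100 = 0.013
Daily feed = 8843 kg * 0.013 = 114.959 kg/day

114.959 kg/day


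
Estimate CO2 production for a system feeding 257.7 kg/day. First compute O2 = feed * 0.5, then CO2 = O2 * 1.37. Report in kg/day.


O2 = 257.7 * 0.5 = 128.85
CO2 = 128.85 * 1.37 = 176.5245

176.5245 kg/day


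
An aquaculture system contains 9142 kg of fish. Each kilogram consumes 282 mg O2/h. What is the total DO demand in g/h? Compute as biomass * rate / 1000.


Total O2 consumption (mg/h) = 9142 kg * 282 mg/(kg*h) = 2578044 mg/h
Convert to g/h: 2578044 / 1000 = 2578.044 g/h

2578.044 g/h


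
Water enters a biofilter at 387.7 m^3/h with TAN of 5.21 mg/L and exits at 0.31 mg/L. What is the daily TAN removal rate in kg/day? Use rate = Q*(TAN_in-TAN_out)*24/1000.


Concentration drop: TAN_in - TAN_out = 5.21 - 0.31 = 4.9 mg/L
Hourly TAN removed = Q * dTAN = 387.7 m^3/h * 4.9 mg/L = 1899.73 g/h  (m^3/h * mg/L = g/h)
Daily TAN removed = 1899.73 * 24 = 45593.52 g/day
Convert to kg/day: 45593.52 / 1000 = 45.59352 kg/day

45.59352 kg/day


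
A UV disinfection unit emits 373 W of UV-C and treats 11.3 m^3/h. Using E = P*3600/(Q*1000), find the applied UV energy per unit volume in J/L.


Energy delivered per hour = 373 W * 3600 s = 1342800 J/h
Volume treated per hour = 11.3 m^3/h * 1000 = 11300 L/h
dose = 1342800 / 11300 = 118.832 J/L

118.832 J/L


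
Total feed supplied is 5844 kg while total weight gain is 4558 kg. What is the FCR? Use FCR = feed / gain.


FCR = feed consumed / weight gained
FCR = 5844 kg / 4558 kg = 1.28214

1.28214


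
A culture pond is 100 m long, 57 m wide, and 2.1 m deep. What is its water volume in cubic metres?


Base area = L * W = 100 * 57 = 5700 m^2
Volume = area * depth = 5700 * 2.1 = 11970 m^3

11970 m^3


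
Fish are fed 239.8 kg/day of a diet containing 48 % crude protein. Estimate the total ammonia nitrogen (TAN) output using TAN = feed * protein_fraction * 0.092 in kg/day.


Protein in feed = 239.8 * 48/100 = 115.104 kg/day
TAN = protein * 0.092 = 115.104 * 0.092 = 10.589568 kg/day

10.589568 kg/day


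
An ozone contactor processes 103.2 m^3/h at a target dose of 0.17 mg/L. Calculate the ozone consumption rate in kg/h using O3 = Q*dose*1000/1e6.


O3 demand (mg/h) = Q * dose * 1000 = 103.2 * 0.17 * 1000 = 17544 mg/h
Convert mg to kg: 17544 / 1e6 = 0.017544 kg/h

0.017544 kg/h


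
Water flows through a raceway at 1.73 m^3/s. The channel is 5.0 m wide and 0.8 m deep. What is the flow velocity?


Cross-sectional area = W * d = 5.0 * 0.8 = 4 m^2
Velocity = Q / A = 1.73 / 4 = 0.4325 m/s

0.4325 m/s


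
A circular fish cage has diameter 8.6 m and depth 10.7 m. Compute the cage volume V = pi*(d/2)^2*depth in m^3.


r = d/2 = 8.6/2 = 4.3 m
Base area = pi*r^2 = pi*4.3^2 = 58.088048 m^2
Volume = 58.088048 * 10.7 = 621.542 m^3

621.542 m^3


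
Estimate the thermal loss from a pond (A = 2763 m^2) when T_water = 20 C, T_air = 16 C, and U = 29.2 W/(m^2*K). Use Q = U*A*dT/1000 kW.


Temperature difference dT = 20 - 16 = 4 K
Heat loss (W) = U * A * dT = 29.2 * 2763 * 4 = 322718.4 W
Convert to kW: 322718.4 / 1000 = 322.7184 kW

322.7184 kW


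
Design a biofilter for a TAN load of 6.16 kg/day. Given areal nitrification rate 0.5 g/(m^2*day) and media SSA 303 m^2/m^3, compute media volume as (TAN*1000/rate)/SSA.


A = 6.16*1000 / 0.5 = 12320 m^2
V = 12320 / 303 = 40.6601

40.6601 m^3


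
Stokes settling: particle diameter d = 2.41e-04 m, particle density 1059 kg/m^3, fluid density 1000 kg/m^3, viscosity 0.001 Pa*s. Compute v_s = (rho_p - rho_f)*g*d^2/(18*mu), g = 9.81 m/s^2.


Density difference: rho_p - rho_f = 1059 - 1000 = 59 kg/m^3
d^2 = (2.41e-04)^2 = 5.8081e-08 m^2
Numerator = (rho_p - rho_f) * g * d^2 = 59 * 9.81 * 5.8081e-08 = 3.3616702e-05
Denominator = 18 * mu = 18 * 0.001 = 0.018
v_s = 3.3616702e-05 / 0.018 = 0.00186759 m/s
Check: Re = rho_f * v_s * d / mu = 1000 * 0.00186759 * 2.41e-04 / 0.001 = 0.45 < 1, so Stokes' law applies.

0.00186759 m/s


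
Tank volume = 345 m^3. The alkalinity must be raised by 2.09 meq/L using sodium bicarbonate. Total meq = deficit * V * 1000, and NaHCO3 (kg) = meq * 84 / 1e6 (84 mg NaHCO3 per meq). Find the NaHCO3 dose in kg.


Tank volume in L = 345 m^3 * 1000 = 345000 L
Total meq required = 2.09 meq/L * 345000 L = 721050 meq
NaHCO3 mass = 721050 meq * 84 mg/meq / 1e6 = 60.5682 kg

60.5682 kg


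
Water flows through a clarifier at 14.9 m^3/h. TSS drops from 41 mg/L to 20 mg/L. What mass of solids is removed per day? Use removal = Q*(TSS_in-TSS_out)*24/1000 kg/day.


Concentration drop: TSS_in - TSS_out = 41 - 20 = 21 mg/L
Hourly solids removed = Q * dTSS = 14.9 m^3/h * 21 mg/L = 312.9 g/h  (m^3/h * mg/L = g/h)
Daily solids removed = 312.9 * 24 = 7509.6 g/day
Convert g to kg: 7509.6 / 1000 = 7.5096 kg/day

7.5096 kg/day


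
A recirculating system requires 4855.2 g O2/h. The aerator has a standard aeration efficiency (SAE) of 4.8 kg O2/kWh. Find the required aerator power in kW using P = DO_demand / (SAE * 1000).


SAE in g O2/kWh = 4.8 * 1000 = 4800 g/kWh
P = DO_demand / SAE_g = 4855.2 / 4800 = 1.0115 kW

1.0115 kW


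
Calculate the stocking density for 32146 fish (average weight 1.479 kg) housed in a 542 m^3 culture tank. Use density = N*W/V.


Total biomass = 32146 fish * 1.479 kg = 47543.934 kg
Density = total biomass / volume = 47543.934 / 542 = 87.7194 kg/m^3

87.7194 kg/m^3


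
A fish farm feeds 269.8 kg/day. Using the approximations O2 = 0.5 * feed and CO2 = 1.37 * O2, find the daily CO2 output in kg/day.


O2 = 269.8 * 0.5 = 134.9
CO2 = 134.9 * 1.37 = 184.813

184.813 kg/day


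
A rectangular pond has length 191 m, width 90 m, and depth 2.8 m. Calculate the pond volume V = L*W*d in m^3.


Base area = L * W = 191 * 90 = 17190 m^2
Volume = area * depth = 17190 * 2.8 = 48132 m^3

48132 m^3


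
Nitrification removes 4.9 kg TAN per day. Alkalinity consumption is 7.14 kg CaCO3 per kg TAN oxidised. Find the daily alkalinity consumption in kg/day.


Alkalinity factor: 7.14 kg CaCO3 consumed per kg TAN nitrified
alk = 4.9 kg TAN * 7.14 = 34.986 kg CaCO3/day

34.986 kg CaCO3/day


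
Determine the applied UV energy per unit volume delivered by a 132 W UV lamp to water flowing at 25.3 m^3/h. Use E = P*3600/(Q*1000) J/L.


Energy delivered per hour = 132 W * 3600 s = 475200 J/h
Volume treated per hour = 25.3 m^3/h * 1000 = 25300 L/h
dose = 475200 / 25300 = 18.7826 J/L

18.7826 J/L


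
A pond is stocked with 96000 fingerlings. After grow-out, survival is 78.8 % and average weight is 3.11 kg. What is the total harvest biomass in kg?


Survivors = 96000 * 78.8/100 = 75648 fish
Harvest biomass = survivors * W_f = 75648 * 3.11 = 235265.28 kg

235265.28 kg


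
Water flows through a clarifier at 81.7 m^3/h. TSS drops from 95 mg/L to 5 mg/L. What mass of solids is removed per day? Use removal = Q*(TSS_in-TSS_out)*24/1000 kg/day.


Concentration drop: TSS_in - TSS_out = 95 - 5 = 90 mg/L
Hourly solids removed = Q * dTSS = 81.7 m^3/h * 90 mg/L = 7353 g/h  (m^3/h * mg/L = g/h)
Daily solids removed = 7353 * 24 = 176472 g/day
Convert g to kg: 176472 / 1000 = 176.472 kg/day

176.472 kg/day


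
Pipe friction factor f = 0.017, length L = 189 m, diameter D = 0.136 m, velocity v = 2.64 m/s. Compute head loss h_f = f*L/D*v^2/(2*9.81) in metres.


v^2 = 2.64^2 = 6.9696 m^2/s^2
L/D = 189/0.136 = 1389.7059
h_f = f*(L/D)*v^2/(2g) = 0.017 * 1389.7059 * 6.9696 / 19.62 = 8.39229 m

8.39229 m


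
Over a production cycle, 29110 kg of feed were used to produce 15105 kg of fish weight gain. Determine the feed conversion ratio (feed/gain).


FCR = feed consumed / weight gained
FCR = 29110 kg / 15105 kg = 1.92718

1.92718


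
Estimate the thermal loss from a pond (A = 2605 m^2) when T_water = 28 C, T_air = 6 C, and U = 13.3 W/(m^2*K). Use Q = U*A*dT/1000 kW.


Temperature difference dT = 28 - 6 = 22 K
Heat loss (W) = U * A * dT = 13.3 * 2605 * 22 = 762223 W
Convert to kW: 762223 / 1000 = 762.223 kW

762.223 kW


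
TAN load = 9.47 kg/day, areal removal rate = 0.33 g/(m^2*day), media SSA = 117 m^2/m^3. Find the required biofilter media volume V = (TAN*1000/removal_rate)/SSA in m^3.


A = 9.47*1000 / 0.33 = 28696.97 m^2
V = 28696.97 / 117 = 245.273

245.273 m^3


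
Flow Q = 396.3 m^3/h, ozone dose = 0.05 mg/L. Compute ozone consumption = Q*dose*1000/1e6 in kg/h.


O3 demand (mg/h) = Q * dose * 1000 = 396.3 * 0.05 * 1000 = 19815 mg/h
Convert mg to kg: 19815 / 1e6 = 0.019815 kg/h

0.019815 kg/h


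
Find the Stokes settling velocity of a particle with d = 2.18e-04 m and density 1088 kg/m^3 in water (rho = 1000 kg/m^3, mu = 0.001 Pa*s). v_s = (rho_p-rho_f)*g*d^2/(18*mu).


Density difference: rho_p - rho_f = 1088 - 1000 = 88 kg/m^3
d^2 = (2.18e-04)^2 = 4.7524e-08 m^2
Numerator = (rho_p - rho_f) * g * d^2 = 88 * 9.81 * 4.7524e-08 = 4.1026519e-05
Denominator = 18 * mu = 18 * 0.001 = 0.018
v_s = 4.1026519e-05 / 0.018 = 0.00227925 m/s
Check: Re = rho_f * v_s * d / mu = 1000 * 0.00227925 * 2.18e-04 / 0.001 = 0.497 < 1, so Stokes' law applies.

0.00227925 m/s


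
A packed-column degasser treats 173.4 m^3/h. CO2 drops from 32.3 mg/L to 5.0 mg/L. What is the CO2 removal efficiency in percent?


CO2_out / CO2_in = 5.0 / 32.3 = 0.15479876
Fraction remaining = 0.15479876
efficiency = (1 - 0.15479876) * 100 = 84.5201 %

84.5201 %


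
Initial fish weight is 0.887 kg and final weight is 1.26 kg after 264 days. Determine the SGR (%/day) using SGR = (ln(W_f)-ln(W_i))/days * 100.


ln(W_f) = ln(1.26) = 0.23111172
ln(W_i) = ln(0.887) = -0.1199103
ln(W_f) - ln(W_i) = 0.23111172 - -0.1199103 = 0.35102202
SGR = 0.35102202 / 264 * 100 = 0.132963 %/day

0.132963 %/day


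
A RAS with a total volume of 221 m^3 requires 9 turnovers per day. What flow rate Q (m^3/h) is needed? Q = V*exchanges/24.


Daily recirculation volume = 221 m^3 * 9 = 1989 m^3/day
Flow rate Q = daily volume / 24 h = 1989 / 24 = 82.875 m^3/h

82.875 m^3/h


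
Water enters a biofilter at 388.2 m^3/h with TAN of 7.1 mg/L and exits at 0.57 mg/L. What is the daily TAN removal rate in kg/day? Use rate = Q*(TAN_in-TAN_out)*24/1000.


Concentration drop: TAN_in - TAN_out = 7.1 - 0.57 = 6.53 mg/L
Hourly TAN removed = Q * dTAN = 388.2 m^3/h * 6.53 mg/L = 2534.946 g/h  (m^3/h * mg/L = g/h)
Daily TAN removed = 2534.946 * 24 = 60838.704 g/day
Convert to kg/day: 60838.704 / 1000 = 60.838704 kg/day

60.838704 kg/day


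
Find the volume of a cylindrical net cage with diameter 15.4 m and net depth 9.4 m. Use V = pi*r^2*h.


r = d/2 = 15.4/2 = 7.7 m
Base area = pi*r^2 = pi*7.7^2 = 186.26503 m^2
Volume = 186.26503 * 9.4 = 1750.89 m^3

1750.89 m^3


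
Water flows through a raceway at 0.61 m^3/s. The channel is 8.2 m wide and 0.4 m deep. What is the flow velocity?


Cross-sectional area = W * d = 8.2 * 0.4 = 3.28 m^2
Velocity = Q / A = 0.61 / 3.28 = 0.185976 m/s

0.185976 m/s


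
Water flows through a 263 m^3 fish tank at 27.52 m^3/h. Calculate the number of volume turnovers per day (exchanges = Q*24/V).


Daily flow volume = 27.52 m^3/h * 24 h = 660.48 m^3/day
Exchanges = daily flow / tank volume = 660.48 / 263 = 2.51133 exchanges/day

2.51133 exchanges/day


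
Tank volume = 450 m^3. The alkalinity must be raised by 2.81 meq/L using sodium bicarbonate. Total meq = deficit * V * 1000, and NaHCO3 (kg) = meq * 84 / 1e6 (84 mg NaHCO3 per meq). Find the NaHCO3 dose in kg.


Tank volume in L = 450 m^3 * 1000 = 450000 L
Total meq required = 2.81 meq/L * 450000 L = 1264500 meq
NaHCO3 mass = 1264500 meq * 84 mg/meq / 1e6 = 106.218 kg

106.218 kg


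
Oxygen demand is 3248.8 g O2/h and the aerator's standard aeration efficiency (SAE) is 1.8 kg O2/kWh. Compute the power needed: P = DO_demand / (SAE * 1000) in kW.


SAE in g O2/kWh = 1.8 * 1000 = 1800 g/kWh
P = DO_demand / SAE_g = 3248.8 / 1800 = 1.80489 kW

1.80489 kW


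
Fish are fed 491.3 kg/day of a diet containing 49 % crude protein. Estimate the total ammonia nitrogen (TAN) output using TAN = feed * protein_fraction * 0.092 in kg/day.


Protein in feed = 491.3 * 49/100 = 240.737 kg/day
TAN = protein * 0.092 = 240.737 * 0.092 = 22.147804 kg/day

22.147804 kg/day


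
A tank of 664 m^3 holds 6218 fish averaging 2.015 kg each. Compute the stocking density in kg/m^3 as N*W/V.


Total biomass = 6218 fish * 2.015 kg = 12529.27 kg
Density = total biomass / volume = 12529.27 / 664 = 18.8694 kg/m^3

18.8694 kg/m^3


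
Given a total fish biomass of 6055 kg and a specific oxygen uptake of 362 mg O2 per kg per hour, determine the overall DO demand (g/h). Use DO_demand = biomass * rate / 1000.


Total O2 consumption (mg/h) = 6055 kg * 362 mg/(kg*h) = 2191910 mg/h
Convert to g/h: 2191910 / 1000 = 2191.91 g/h

2191.91 g/h


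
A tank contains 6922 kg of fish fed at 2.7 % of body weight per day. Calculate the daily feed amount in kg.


Feeding rate fraction = 2.7% / 100 = 0.027
Daily feed = 6922 kg * 0.027 = 186.894 kg/day

186.894 kg/day


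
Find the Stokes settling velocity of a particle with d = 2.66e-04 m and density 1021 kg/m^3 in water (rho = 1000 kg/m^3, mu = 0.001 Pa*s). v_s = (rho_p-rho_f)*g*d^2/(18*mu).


Density difference: rho_p - rho_f = 1021 - 1000 = 21 kg/m^3
d^2 = (2.66e-04)^2 = 7.0756e-08 m^2
Numerator = (rho_p - rho_f) * g * d^2 = 21 * 9.81 * 7.0756e-08 = 1.4576444e-05
Denominator = 18 * mu = 18 * 0.001 = 0.018
v_s = 1.4576444e-05 / 0.018 = 8.09802e-04 m/s
Check: Re = rho_f * v_s * d / mu = 1000 * 8.09802e-04 * 2.66e-04 / 0.001 = 0.215 < 1, so Stokes' law applies.

8.09802e-04 m/s


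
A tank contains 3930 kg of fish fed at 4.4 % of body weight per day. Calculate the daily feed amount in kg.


Feeding rate fraction = 4.4% / 100 = 0.044
Daily feed = 3930 kg * 0.044 = 172.92 kg/day

172.92 kg/day


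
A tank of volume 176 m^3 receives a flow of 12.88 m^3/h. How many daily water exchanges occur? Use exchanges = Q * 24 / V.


Daily flow volume = 12.88 m^3/h * 24 h = 309.12 m^3/day
Exchanges = daily flow / tank volume = 309.12 / 176 = 1.75636 exchanges/day

1.75636 exchanges/day


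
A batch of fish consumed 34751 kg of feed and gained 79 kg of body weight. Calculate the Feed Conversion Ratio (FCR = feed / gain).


FCR = feed consumed / weight gained
FCR = 34751 kg / 79 kg = 439.886

439.886


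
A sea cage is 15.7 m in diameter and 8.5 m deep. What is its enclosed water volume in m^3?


r = d/2 = 15.7/2 = 7.85 m
Base area = pi*r^2 = pi*7.85^2 = 193.59279 m^2
Volume = 193.59279 * 8.5 = 1645.54 m^3

1645.54 m^3


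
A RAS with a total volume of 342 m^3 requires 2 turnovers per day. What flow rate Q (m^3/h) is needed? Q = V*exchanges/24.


Daily recirculation volume = 342 m^3 * 2 = 684 m^3/day
Flow rate Q = daily volume / 24 h = 684 / 24 = 28.5 m^3/h

28.5 m^3/h


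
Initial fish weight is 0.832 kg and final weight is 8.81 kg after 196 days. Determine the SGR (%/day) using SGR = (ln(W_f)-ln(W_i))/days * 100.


ln(W_f) = ln(8.81) = 2.1758874
ln(W_i) = ln(0.832) = -0.18392284
ln(W_f) - ln(W_i) = 2.1758874 - -0.18392284 = 2.3598102
SGR = 2.3598102 / 196 * 100 = 1.20398 %/day

1.20398 %/day


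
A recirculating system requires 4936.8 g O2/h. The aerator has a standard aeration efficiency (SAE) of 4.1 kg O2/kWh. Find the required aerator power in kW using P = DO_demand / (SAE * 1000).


SAE in g O2/kWh = 4.1 * 1000 = 4100 g/kWh
P = DO_demand / SAE_g = 4936.8 / 4100 = 1.2041 kW

1.2041 kW


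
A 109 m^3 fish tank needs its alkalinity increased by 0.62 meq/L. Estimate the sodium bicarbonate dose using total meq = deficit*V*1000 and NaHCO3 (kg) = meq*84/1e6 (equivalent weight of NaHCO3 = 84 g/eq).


Tank volume in L = 109 m^3 * 1000 = 109000 L
Total meq required = 0.62 meq/L * 109000 L = 67580 meq
NaHCO3 mass = 67580 meq * 84 mg/meq / 1e6 = 5.67672 kg

5.67672 kg


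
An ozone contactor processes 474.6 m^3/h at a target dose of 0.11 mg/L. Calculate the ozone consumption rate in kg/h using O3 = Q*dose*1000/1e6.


O3 demand (mg/h) = Q * dose * 1000 = 474.6 * 0.11 * 1000 = 52206 mg/h
Convert mg to kg: 52206 / 1e6 = 0.052206 kg/h

0.052206 kg/h


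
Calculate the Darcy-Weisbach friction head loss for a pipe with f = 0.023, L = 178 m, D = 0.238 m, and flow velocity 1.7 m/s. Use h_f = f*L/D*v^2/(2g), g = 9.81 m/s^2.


v^2 = 1.7^2 = 2.89 m^2/s^2
L/D = 178/0.238 = 747.89916
h_f = f*(L/D)*v^2/(2g) = 0.023 * 747.89916 * 2.89 / 19.62 = 2.53378 m

2.53378 m


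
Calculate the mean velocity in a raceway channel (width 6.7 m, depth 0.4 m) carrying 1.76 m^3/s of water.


Cross-sectional area = W * d = 6.7 * 0.4 = 2.68 m^2
Velocity = Q / A = 1.76 / 2.68 = 0.656716 m/s

0.656716 m/s


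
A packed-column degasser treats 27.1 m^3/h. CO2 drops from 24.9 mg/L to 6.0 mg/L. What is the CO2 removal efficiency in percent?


CO2_out / CO2_in = 6.0 / 24.9 = 0.24096386
Fraction remaining = 0.24096386
efficiency = (1 - 0.24096386) * 100 = 75.9036 %

75.9036 %


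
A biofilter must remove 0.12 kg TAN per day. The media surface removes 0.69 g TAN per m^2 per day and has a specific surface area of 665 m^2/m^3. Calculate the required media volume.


A = 0.12*1000 / 0.69 = 173.91304 m^2
V = 173.91304 / 665 = 0.261523

0.261523 m^3


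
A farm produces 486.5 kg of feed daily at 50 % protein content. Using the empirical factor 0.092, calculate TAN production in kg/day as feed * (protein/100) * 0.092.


Protein in feed = 486.5 * 50/100 = 243.25 kg/day
TAN = protein * 0.092 = 243.25 * 0.092 = 22.379 kg/day

22.379 kg/day


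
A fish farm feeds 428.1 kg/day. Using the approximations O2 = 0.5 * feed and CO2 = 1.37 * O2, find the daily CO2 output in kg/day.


O2 = 428.1 * 0.5 = 214.05
CO2 = 214.05 * 1.37 = 293.2485

293.2485 kg/day


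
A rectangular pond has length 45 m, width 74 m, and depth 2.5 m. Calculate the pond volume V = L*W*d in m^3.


Base area = L * W = 45 * 74 = 3330 m^2
Volume = area * depth = 3330 * 2.5 = 8325 m^3

8325 m^3


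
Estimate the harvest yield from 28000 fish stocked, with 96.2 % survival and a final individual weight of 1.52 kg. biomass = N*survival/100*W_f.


Survivors = 28000 * 96.2/100 = 26936 fish
Harvest biomass = survivors * W_f = 26936 * 1.52 = 40942.72 kg

40942.72 kg


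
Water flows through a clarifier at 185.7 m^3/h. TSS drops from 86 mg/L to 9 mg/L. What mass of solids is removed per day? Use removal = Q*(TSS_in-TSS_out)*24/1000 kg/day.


Concentration drop: TSS_in - TSS_out = 86 - 9 = 77 mg/L
Hourly solids removed = Q * dTSS = 185.7 m^3/h * 77 mg/L = 14298.9 g/h  (m^3/h * mg/L = g/h)
Daily solids removed = 14298.9 * 24 = 343173.6 g/day
Convert g to kg: 343173.6 / 1000 = 343.1736 kg/day

343.1736 kg/day


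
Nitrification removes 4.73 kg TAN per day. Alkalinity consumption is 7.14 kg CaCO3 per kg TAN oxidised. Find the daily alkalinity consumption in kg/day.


Alkalinity factor: 7.14 kg CaCO3 consumed per kg TAN nitrified
alk = 4.73 kg TAN * 7.14 = 33.7722 kg CaCO3/day

33.7722 kg CaCO3/day


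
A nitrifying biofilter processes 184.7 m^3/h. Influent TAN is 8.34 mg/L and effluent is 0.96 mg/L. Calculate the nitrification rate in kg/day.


Concentration drop: TAN_in - TAN_out = 8.34 - 0.96 = 7.38 mg/L
Hourly TAN removed = Q * dTAN = 184.7 m^3/h * 7.38 mg/L = 1363.086 g/h  (m^3/h * mg/L = g/h)
Daily TAN removed = 1363.086 * 24 = 32714.064 g/day
Convert to kg/day: 32714.064 / 1000 = 32.714064 kg/day

32.714064 kg/day


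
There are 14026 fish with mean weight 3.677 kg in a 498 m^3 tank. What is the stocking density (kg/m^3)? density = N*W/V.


Total biomass = 14026 fish * 3.677 kg = 51573.602 kg
Density = total biomass / volume = 51573.602 / 498 = 103.561 kg/m^3

103.561 kg/m^3


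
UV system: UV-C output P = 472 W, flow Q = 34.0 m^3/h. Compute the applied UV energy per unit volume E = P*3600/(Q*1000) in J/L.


Energy delivered per hour = 472 W * 3600 s = 1699200 J/h
Volume treated per hour = 34.0 m^3/h * 1000 = 34000 L/h
dose = 1699200 / 34000 = 49.9765 J/L

49.9765 J/L


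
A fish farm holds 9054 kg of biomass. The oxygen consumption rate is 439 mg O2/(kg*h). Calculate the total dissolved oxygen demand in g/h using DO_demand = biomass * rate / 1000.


Total O2 consumption (mg/h) = 9054 kg * 439 mg/(kg*h) = 3974706 mg/h
Convert to g/h: 3974706 / 1000 = 3974.706 g/h

3974.706 g/h


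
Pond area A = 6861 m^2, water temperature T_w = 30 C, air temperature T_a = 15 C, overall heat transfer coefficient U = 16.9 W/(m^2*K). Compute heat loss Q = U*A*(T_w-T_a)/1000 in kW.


Temperature difference dT = 30 - 15 = 15 K
Heat loss (W) = U * A * dT = 16.9 * 6861 * 15 = 1739263.5 W
Convert to kW: 1739263.5 / 1000 = 1739.2635 kW

1739.2635 kW


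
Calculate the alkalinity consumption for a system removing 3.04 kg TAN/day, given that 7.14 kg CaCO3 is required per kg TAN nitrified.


Alkalinity factor: 7.14 kg CaCO3 consumed per kg TAN nitrified
alk = 3.04 kg TAN * 7.14 = 21.7056 kg CaCO3/day

21.7056 kg CaCO3/day


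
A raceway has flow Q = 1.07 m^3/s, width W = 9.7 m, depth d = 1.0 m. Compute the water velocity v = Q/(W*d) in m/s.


Cross-sectional area = W * d = 9.7 * 1.0 = 9.7 m^2
Velocity = Q / A = 1.07 / 9.7 = 0.110309 m/s

0.110309 m/s


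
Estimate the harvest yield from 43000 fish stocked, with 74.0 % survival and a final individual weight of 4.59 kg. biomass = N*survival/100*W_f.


Survivors = 43000 * 74.0/100 = 31820 fish
Harvest biomass = survivors * W_f = 31820 * 4.59 = 146053.8 kg

146053.8 kg


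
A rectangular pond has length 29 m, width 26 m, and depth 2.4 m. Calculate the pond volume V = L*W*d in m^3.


Base area = L * W = 29 * 26 = 754 m^2
Volume = area * depth = 754 * 2.4 = 1809.6 m^3

1809.6 m^3


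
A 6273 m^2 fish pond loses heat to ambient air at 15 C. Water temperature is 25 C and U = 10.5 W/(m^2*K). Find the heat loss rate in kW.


Temperature difference dT = 25 - 15 = 10 K
Heat loss (W) = U * A * dT = 10.5 * 6273 * 10 = 658665 W
Convert to kW: 658665 / 1000 = 658.665 kW

658.665 kW


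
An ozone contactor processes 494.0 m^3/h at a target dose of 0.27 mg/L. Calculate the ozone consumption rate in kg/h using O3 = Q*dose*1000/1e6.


O3 demand (mg/h) = Q * dose * 1000 = 494.0 * 0.27 * 1000 = 133380 mg/h
Convert mg to kg: 133380 / 1e6 = 0.13338 kg/h

0.13338 kg/h


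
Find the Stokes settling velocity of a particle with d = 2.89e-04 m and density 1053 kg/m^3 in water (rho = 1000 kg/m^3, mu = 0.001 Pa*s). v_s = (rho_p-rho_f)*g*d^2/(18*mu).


Density difference: rho_p - rho_f = 1053 - 1000 = 53 kg/m^3
d^2 = (2.89e-04)^2 = 8.3521e-08 m^2
Numerator = (rho_p - rho_f) * g * d^2 = 53 * 9.81 * 8.3521e-08 = 4.3425074e-05
Denominator = 18 * mu = 18 * 0.001 = 0.018
v_s = 4.3425074e-05 / 0.018 = 0.0024125 m/s
Check: Re = rho_f * v_s * d / mu = 1000 * 0.0024125 * 2.89e-04 / 0.001 = 0.697 < 1, so Stokes' law applies.

0.0024125 m/s


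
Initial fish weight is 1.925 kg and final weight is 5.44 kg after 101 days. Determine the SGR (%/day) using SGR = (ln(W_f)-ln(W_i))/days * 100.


ln(W_f) = ln(5.44) = 1.6937791
ln(W_i) = ln(1.925) = 0.65492597
ln(W_f) - ln(W_i) = 1.6937791 - 0.65492597 = 1.0388531
SGR = 1.0388531 / 101 * 100 = 1.02857 %/day

1.02857 %/day


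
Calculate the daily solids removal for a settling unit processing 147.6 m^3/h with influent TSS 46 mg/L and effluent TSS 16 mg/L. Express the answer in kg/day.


Concentration drop: TSS_in - TSS_out = 46 - 16 = 30 mg/L
Hourly solids removed = Q * dTSS = 147.6 m^3/h * 30 mg/L = 4428 g/h  (m^3/h * mg/L = g/h)
Daily solids removed = 4428 * 24 = 106272 g/day
Convert g to kg: 106272 / 1000 = 106.272 kg/day

106.272 kg/day


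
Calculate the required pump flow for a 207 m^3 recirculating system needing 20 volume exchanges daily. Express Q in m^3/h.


Daily recirculation volume = 207 m^3 * 20 = 4140 m^3/day
Flow rate Q = daily volume / 24 h = 4140 / 24 = 172.5 m^3/h

172.5 m^3/h


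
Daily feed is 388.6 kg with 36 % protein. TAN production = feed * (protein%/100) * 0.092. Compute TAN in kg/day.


Protein in feed = 388.6 * 36/100 = 139.896 kg/day
TAN = protein * 0.092 = 139.896 * 0.092 = 12.870432 kg/day

12.870432 kg/day


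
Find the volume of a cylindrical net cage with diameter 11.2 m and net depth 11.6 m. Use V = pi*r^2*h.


r = d/2 = 11.2/2 = 5.6 m
Base area = pi*r^2 = pi*5.6^2 = 98.520346 m^2
Volume = 98.520346 * 11.6 = 1142.84 m^3

1142.84 m^3


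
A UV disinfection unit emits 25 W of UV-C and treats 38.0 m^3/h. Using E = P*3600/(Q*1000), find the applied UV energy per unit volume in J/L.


Energy delivered per hour = 25 W * 3600 s = 90000 J/h
Volume treated per hour = 38.0 m^3/h * 1000 = 38000 L/h
dose = 90000 / 38000 = 2.36842 J/L

2.36842 J/L


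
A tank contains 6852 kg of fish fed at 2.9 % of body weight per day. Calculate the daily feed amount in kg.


Feeding rate fraction = 2.9% / 100 = 0.029
Daily feed = 6852 kg * 0.029 = 198.708 kg/day

198.708 kg/day


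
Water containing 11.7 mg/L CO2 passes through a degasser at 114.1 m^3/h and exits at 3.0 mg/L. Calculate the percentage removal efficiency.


CO2_out / CO2_in = 3.0 / 11.7 = 0.25641026
Fraction remaining = 0.25641026
efficiency = (1 - 0.25641026) * 100 = 74.359 %

74.359 %


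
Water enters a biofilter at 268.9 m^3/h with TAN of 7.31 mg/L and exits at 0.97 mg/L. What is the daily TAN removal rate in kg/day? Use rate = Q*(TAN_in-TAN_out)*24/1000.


Concentration drop: TAN_in - TAN_out = 7.31 - 0.97 = 6.34 mg/L
Hourly TAN removed = Q * dTAN = 268.9 m^3/h * 6.34 mg/L = 1704.826 g/h  (m^3/h * mg/L = g/h)
Daily TAN removed = 1704.826 * 24 = 40915.824 g/day
Convert to kg/day: 40915.824 / 1000 = 40.915824 kg/day

40.915824 kg/day


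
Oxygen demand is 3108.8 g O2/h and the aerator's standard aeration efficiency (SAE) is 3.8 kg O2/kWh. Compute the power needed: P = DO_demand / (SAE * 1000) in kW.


SAE in g O2/kWh = 3.8 * 1000 = 3800 g/kWh
P = DO_demand / SAE_g = 3108.8 / 3800 = 0.818105 kW

0.818105 kW


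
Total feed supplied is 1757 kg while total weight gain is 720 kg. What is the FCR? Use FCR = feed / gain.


FCR = feed consumed / weight gained
FCR = 1757 kg / 720 kg = 2.44028

2.44028


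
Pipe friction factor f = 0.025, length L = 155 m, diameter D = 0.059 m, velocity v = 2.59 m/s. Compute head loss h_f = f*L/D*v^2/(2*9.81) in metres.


v^2 = 2.59^2 = 6.7081 m^2/s^2
L/D = 155/0.059 = 2627.1186
h_f = f*(L/D)*v^2/(2g) = 0.025 * 2627.1186 * 6.7081 / 19.62 = 22.4554 m

22.4554 m


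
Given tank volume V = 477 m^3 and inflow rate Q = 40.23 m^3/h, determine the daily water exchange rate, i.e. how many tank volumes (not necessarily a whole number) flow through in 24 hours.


Daily flow volume = 40.23 m^3/h * 24 h = 965.52 m^3/day
Exchanges = daily flow / tank volume = 965.52 / 477 = 2.02415 exchanges/day

2.02415 exchanges/day


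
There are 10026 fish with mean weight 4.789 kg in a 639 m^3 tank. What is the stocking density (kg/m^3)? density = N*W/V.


Total biomass = 10026 fish * 4.789 kg = 48014.514 kg
Density = total biomass / volume = 48014.514 / 639 = 75.1401 kg/m^3

75.1401 kg/m^3


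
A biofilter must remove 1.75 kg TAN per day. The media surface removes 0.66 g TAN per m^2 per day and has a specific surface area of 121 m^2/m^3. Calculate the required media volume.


A = 1.75*1000 / 0.66 = 2651.5152 m^2
V = 2651.5152 / 121 = 21.9133

21.9133 m^3


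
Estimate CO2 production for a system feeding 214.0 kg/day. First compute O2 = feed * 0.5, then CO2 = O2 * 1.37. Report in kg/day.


O2 = 214.0 * 0.5 = 107
CO2 = 107 * 1.37 = 146.59

146.59 kg/day


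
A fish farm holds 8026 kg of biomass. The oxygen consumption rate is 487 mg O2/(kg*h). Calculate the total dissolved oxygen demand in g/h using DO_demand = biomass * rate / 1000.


Total O2 consumption (mg/h) = 8026 kg * 487 mg/(kg*h) = 3908662 mg/h
Convert to g/h: 3908662 / 1000 = 3908.662 g/h

3908.662 g/h


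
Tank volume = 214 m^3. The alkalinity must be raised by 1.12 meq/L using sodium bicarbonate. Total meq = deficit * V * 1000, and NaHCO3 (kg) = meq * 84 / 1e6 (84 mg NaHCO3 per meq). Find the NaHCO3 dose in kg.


Tank volume in L = 214 m^3 * 1000 = 214000 L
Total meq required = 1.12 meq/L * 214000 L = 239680 meq
NaHCO3 mass = 239680 meq * 84 mg/meq / 1e6 = 20.1331 kg

20.1331 kg


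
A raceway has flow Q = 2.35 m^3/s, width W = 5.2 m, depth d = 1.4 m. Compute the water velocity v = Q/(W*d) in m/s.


Cross-sectional area = W * d = 5.2 * 1.4 = 7.28 m^2
Velocity = Q / A = 2.35 / 7.28 = 0.322802 m/s

0.322802 m/s


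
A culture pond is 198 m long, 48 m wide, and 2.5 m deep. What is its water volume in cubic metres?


Base area = L * W = 198 * 48 = 9504 m^2
Volume = area * depth = 9504 * 2.5 = 23760 m^3

23760 m^3


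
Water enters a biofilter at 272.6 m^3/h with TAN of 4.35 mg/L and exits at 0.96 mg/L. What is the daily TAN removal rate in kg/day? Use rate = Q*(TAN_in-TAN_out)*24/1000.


Concentration drop: TAN_in - TAN_out = 4.35 - 0.96 = 3.39 mg/L
Hourly TAN removed = Q * dTAN = 272.6 m^3/h * 3.39 mg/L = 924.114 g/h  (m^3/h * mg/L = g/h)
Daily TAN removed = 924.114 * 24 = 22178.736 g/day
Convert to kg/day: 22178.736 / 1000 = 22.178736 kg/day

22.178736 kg/day


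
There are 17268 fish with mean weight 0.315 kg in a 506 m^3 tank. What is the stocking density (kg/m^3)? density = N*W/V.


Total biomass = 17268 fish * 0.315 kg = 5439.42 kg
Density = total biomass / volume = 5439.42 / 506 = 10.7498 kg/m^3

10.7498 kg/m^3


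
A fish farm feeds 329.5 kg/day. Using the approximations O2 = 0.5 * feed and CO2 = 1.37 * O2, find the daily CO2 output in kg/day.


O2 = 329.5 * 0.5 = 164.75
CO2 = 164.75 * 1.37 = 225.7075

225.7075 kg/day


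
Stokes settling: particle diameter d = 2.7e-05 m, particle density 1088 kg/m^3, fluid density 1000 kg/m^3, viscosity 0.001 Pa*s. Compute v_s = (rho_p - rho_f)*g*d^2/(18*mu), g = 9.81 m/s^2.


Density difference: rho_p - rho_f = 1088 - 1000 = 88 kg/m^3
d^2 = (2.7e-05)^2 = 7.29e-10 m^2
Numerator = (rho_p - rho_f) * g * d^2 = 88 * 9.81 * 7.29e-10 = 6.2933112e-07
Denominator = 18 * mu = 18 * 0.001 = 0.018
v_s = 6.2933112e-07 / 0.018 = 3.49628e-05 m/s
Check: Re = rho_f * v_s * d / mu = 1000 * 3.49628e-05 * 2.7e-05 / 0.001 = 9.44e-04 < 1, so Stokes' law applies.

3.49628e-05 m/s
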